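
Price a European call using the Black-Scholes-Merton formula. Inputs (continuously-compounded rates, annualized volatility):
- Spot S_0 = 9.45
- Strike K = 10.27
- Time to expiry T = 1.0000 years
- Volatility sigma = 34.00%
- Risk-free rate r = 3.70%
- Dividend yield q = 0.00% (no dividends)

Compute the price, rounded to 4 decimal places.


Answer: Price = 1.0943

Derivation:
d1 = (ln(S/K) + (r - q + 0.5*sigma^2) * T) / (sigma * sqrt(T)) = 0.03408152
d2 = d1 - sigma * sqrt(T) = -0.30591848
exp(-rT) = 0.96367614; exp(-qT) = 1.00000000
C = S_0 * exp(-qT) * N(d1) - K * exp(-rT) * N(d2)
N(d1) = 0.51359393; N(d2) = 0.37983336
C = 9.4500 * 1.00000000 * 0.51359393 - 10.2700 * 0.96367614 * 0.37983336 = 1.0943


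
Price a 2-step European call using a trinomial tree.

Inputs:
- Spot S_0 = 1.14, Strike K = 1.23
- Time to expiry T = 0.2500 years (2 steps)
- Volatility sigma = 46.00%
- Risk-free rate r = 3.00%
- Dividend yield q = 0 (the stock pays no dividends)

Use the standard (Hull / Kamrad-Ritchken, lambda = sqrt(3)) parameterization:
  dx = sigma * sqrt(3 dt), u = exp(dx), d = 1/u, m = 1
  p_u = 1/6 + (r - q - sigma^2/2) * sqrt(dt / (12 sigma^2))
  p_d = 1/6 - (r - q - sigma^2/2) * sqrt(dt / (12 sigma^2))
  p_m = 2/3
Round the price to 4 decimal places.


Answer: Price = V(0,0) = 0.0729

Derivation:
dt = T/N = 0.125000; dx = sigma*sqrt(3*dt) = 0.281691
u = exp(dx) = 1.325370; d = 1/u = 0.754507
p_u = 0.149849, p_m = 0.666667, p_d = 0.183485
Discount per step: exp(-r*dt) = 0.996257
Stock lattice S(k, j) with j the centered position index:
  k=0: S(0,+0) = 1.1400
  k=1: S(1,-1) = 0.8601; S(1,+0) = 1.1400; S(1,+1) = 1.5109
  k=2: S(2,-2) = 0.6490; S(2,-1) = 0.8601; S(2,+0) = 1.1400; S(2,+1) = 1.5109; S(2,+2) = 2.0025
Terminal payoffs V(N, j) = max(S_T - K, 0):
  V(2,-2) = 0.000000; V(2,-1) = 0.000000; V(2,+0) = 0.000000; V(2,+1) = 0.280921; V(2,+2) = 0.772529
Backward induction: V(k, j) = exp(-r*dt) * [p_u * V(k+1, j+1) + p_m * V(k+1, j) + p_d * V(k+1, j-1)]
  V(1,-1) = exp(-r*dt) * [p_u*0.000000 + p_m*0.000000 + p_d*0.000000] = 0.000000
  V(1,+0) = exp(-r*dt) * [p_u*0.280921 + p_m*0.000000 + p_d*0.000000] = 0.041938
  V(1,+1) = exp(-r*dt) * [p_u*0.772529 + p_m*0.280921 + p_d*0.000000] = 0.301909
  V(0,+0) = exp(-r*dt) * [p_u*0.301909 + p_m*0.041938 + p_d*0.000000] = 0.072925


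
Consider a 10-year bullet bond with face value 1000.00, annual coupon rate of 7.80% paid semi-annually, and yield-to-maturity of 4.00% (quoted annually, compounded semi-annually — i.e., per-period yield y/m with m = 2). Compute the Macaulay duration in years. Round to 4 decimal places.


Answer: Macaulay duration = 7.5291 years

Derivation:
Coupon per period c = face * coupon_rate / m = 39.000000
Periods per year m = 2; per-period yield y/m = 0.020000
Number of cashflows N = 20
Cashflows (t years, CF_t, discount factor 1/(1+y/m)^(m*t), PV):
  t = 0.5000: CF_t = 39.000000, DF = 0.980392, PV = 38.235294
  t = 1.0000: CF_t = 39.000000, DF = 0.961169, PV = 37.485582
  t = 1.5000: CF_t = 39.000000, DF = 0.942322, PV = 36.750571
  t = 2.0000: CF_t = 39.000000, DF = 0.923845, PV = 36.029972
  t = 2.5000: CF_t = 39.000000, DF = 0.905731, PV = 35.323502
  t = 3.0000: CF_t = 39.000000, DF = 0.887971, PV = 34.630884
  t = 3.5000: CF_t = 39.000000, DF = 0.870560, PV = 33.951847
  t = 4.0000: CF_t = 39.000000, DF = 0.853490, PV = 33.286124
  t = 4.5000: CF_t = 39.000000, DF = 0.836755, PV = 32.633455
  t = 5.0000: CF_t = 39.000000, DF = 0.820348, PV = 31.993584
  t = 5.5000: CF_t = 39.000000, DF = 0.804263, PV = 31.366259
  t = 6.0000: CF_t = 39.000000, DF = 0.788493, PV = 30.751234
  t = 6.5000: CF_t = 39.000000, DF = 0.773033, PV = 30.148268
  t = 7.0000: CF_t = 39.000000, DF = 0.757875, PV = 29.557126
  t = 7.5000: CF_t = 39.000000, DF = 0.743015, PV = 28.977574
  t = 8.0000: CF_t = 39.000000, DF = 0.728446, PV = 28.409387
  t = 8.5000: CF_t = 39.000000, DF = 0.714163, PV = 27.852340
  t = 9.0000: CF_t = 39.000000, DF = 0.700159, PV = 27.306216
  t = 9.5000: CF_t = 39.000000, DF = 0.686431, PV = 26.770800
  t = 10.0000: CF_t = 1039.000000, DF = 0.672971, PV = 699.217215
Price P = sum_t PV_t = 1310.677234
Macaulay numerator sum_t t * PV_t:
  t * PV_t at t = 0.5000: 19.117647
  t * PV_t at t = 1.0000: 37.485582
  t * PV_t at t = 1.5000: 55.125857
  t * PV_t at t = 2.0000: 72.059943
  t * PV_t at t = 2.5000: 88.308754
  t * PV_t at t = 3.0000: 103.892652
  t * PV_t at t = 3.5000: 118.831464
  t * PV_t at t = 4.0000: 133.144498
  t * PV_t at t = 4.5000: 146.850549
  t * PV_t at t = 5.0000: 159.967918
  t * PV_t at t = 5.5000: 172.514422
  t * PV_t at t = 6.0000: 184.507403
  t * PV_t at t = 6.5000: 195.963745
  t * PV_t at t = 7.0000: 206.899882
  t * PV_t at t = 7.5000: 217.331809
  t * PV_t at t = 8.0000: 227.275094
  t * PV_t at t = 8.5000: 236.744889
  t * PV_t at t = 9.0000: 245.755941
  t * PV_t at t = 9.5000: 254.322596
  t * PV_t at t = 10.0000: 6992.172151
Macaulay duration D = (sum_t t * PV_t) / P = 9868.272797 / 1310.677234 = 7.529140


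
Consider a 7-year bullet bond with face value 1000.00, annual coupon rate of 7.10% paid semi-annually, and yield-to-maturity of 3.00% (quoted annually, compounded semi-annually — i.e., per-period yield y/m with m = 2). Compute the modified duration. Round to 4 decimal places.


Coupon per period c = face * coupon_rate / m = 35.500000
Periods per year m = 2; per-period yield y/m = 0.015000
Number of cashflows N = 14
Cashflows (t years, CF_t, discount factor 1/(1+y/m)^(m*t), PV):
  t = 0.5000: CF_t = 35.500000, DF = 0.985222, PV = 34.975369
  t = 1.0000: CF_t = 35.500000, DF = 0.970662, PV = 34.458492
  t = 1.5000: CF_t = 35.500000, DF = 0.956317, PV = 33.949253
  t = 2.0000: CF_t = 35.500000, DF = 0.942184, PV = 33.447540
  t = 2.5000: CF_t = 35.500000, DF = 0.928260, PV = 32.953242
  t = 3.0000: CF_t = 35.500000, DF = 0.914542, PV = 32.466248
  t = 3.5000: CF_t = 35.500000, DF = 0.901027, PV = 31.986451
  t = 4.0000: CF_t = 35.500000, DF = 0.887711, PV = 31.513745
  t = 4.5000: CF_t = 35.500000, DF = 0.874592, PV = 31.048025
  t = 5.0000: CF_t = 35.500000, DF = 0.861667, PV = 30.589187
  t = 5.5000: CF_t = 35.500000, DF = 0.848933, PV = 30.137130
  t = 6.0000: CF_t = 35.500000, DF = 0.836387, PV = 29.691753
  t = 6.5000: CF_t = 35.500000, DF = 0.824027, PV = 29.252959
  t = 7.0000: CF_t = 1035.500000, DF = 0.811849, PV = 840.669927
Price P = sum_t PV_t = 1257.139321
First compute Macaulay numerator sum_t t * PV_t:
  t * PV_t at t = 0.5000: 17.487685
  t * PV_t at t = 1.0000: 34.458492
  t * PV_t at t = 1.5000: 50.923880
  t * PV_t at t = 2.0000: 66.895080
  t * PV_t at t = 2.5000: 82.383104
  t * PV_t at t = 3.0000: 97.398744
  t * PV_t at t = 3.5000: 111.952579
  t * PV_t at t = 4.0000: 126.054980
  t * PV_t at t = 4.5000: 139.716110
  t * PV_t at t = 5.0000: 152.945934
  t * PV_t at t = 5.5000: 165.754214
  t * PV_t at t = 6.0000: 178.150521
  t * PV_t at t = 6.5000: 190.144234
  t * PV_t at t = 7.0000: 5884.689488
Macaulay duration D = 7298.955043 / 1257.139321 = 5.806003
Modified duration = D / (1 + y/m) = 5.806003 / (1 + 0.015000) = 5.720200

Answer: Modified duration = 5.7202


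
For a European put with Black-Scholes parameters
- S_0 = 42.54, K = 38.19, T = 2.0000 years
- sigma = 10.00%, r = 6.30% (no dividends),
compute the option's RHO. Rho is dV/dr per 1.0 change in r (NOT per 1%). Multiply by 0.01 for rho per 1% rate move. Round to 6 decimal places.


Answer: Rho = -3.818713

Derivation:
d1 = 1.7244291458; d2 = 1.5830077896
phi(d1) = 0.0901963361; exp(-qT) = 1.0000000000; exp(-rT) = 0.8816148468
N(-d2) = 0.0567098445
Rho = -K*T*exp(-rT)*N(-d2) = -38.1900 * 2.0000 * 0.8816148468 * 0.0567098445 = -3.818713


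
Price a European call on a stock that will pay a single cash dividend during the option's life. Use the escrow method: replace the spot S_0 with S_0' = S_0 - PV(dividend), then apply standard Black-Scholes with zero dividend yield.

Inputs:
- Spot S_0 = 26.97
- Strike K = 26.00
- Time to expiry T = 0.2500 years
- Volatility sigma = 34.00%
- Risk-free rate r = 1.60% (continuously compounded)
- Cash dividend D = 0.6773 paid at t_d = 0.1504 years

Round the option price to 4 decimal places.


Answer: Price = 1.9738

Derivation:
PV(D) = D * exp(-r * t_d) = 0.6773 * 0.99759649 = 0.67567210
S_0' = S_0 - PV(D) = 26.9700 - 0.67567210 = 26.29432790
d1 = (ln(S_0'/K) + (r + sigma^2/2)*T) / (sigma*sqrt(T)) = 0.17474534
d2 = d1 - sigma*sqrt(T) = 0.00474534
exp(-rT) = 0.99600799
N(d1) = 0.56936013; N(d2) = 0.50189311
C = S_0' * N(d1) - K * exp(-rT) * N(d2) = 26.29432790 * 0.56936013 - 26.0000 * 0.99600799 * 0.50189311 = 1.9738


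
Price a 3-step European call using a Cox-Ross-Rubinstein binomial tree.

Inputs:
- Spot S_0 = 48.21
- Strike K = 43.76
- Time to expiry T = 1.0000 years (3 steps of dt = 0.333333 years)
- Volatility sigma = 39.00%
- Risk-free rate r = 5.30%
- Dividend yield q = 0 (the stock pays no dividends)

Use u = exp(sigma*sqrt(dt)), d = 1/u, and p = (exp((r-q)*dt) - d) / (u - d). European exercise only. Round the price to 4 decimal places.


Answer: Price = V(0,0) = 11.1608

Derivation:
dt = T/N = 0.333333
u = exp(sigma*sqrt(dt)) = 1.252531; d = 1/u = 0.798383
p = (exp((r-q)*dt) - d) / (u - d) = 0.483191
Discount per step: exp(-r*dt) = 0.982488
Stock lattice S(k, i) with i counting down-moves:
  k=0: S(0,0) = 48.2100
  k=1: S(1,0) = 60.3845; S(1,1) = 38.4901
  k=2: S(2,0) = 75.6335; S(2,1) = 48.2100; S(2,2) = 30.7298
  k=3: S(3,0) = 94.7334; S(3,1) = 60.3845; S(3,2) = 38.4901; S(3,3) = 24.5342
Terminal payoffs V(N, i) = max(S_T - K, 0):
  V(3,0) = 50.973367; V(3,1) = 16.624538; V(3,2) = 0.000000; V(3,3) = 0.000000
Backward induction: V(k, i) = exp(-r*dt) * [p * V(k+1, i) + (1-p) * V(k+1, i+1)].
  V(2,0) = exp(-r*dt) * [p*50.973367 + (1-p)*16.624538] = 32.639832
  V(2,1) = exp(-r*dt) * [p*16.624538 + (1-p)*0.000000] = 7.892165
  V(2,2) = exp(-r*dt) * [p*0.000000 + (1-p)*0.000000] = 0.000000
  V(1,0) = exp(-r*dt) * [p*32.639832 + (1-p)*7.892165] = 19.502418
  V(1,1) = exp(-r*dt) * [p*7.892165 + (1-p)*0.000000] = 3.746647
  V(0,0) = exp(-r*dt) * [p*19.502418 + (1-p)*3.746647] = 11.160773


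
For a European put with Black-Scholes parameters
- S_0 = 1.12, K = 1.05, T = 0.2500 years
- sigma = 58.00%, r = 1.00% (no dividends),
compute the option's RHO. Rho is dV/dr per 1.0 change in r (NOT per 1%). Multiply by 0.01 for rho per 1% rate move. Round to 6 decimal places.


d1 = 0.3761673143; d2 = 0.0861673143
phi(d1) = 0.3716920993; exp(-qT) = 1.0000000000; exp(-rT) = 0.9975031224
N(-d2) = 0.4656667067
Rho = -K*T*exp(-rT)*N(-d2) = -1.0500 * 0.2500 * 0.9975031224 * 0.4656667067 = -0.121932

Answer: Rho = -0.121932


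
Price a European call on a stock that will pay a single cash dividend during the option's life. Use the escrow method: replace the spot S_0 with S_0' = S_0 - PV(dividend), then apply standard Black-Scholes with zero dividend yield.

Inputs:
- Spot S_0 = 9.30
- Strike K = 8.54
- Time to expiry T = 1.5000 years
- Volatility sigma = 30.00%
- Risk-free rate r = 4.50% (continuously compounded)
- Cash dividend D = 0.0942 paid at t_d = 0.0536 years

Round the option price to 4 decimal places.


PV(D) = D * exp(-r * t_d) = 0.0942 * 0.99759091 = 0.09397306
S_0' = S_0 - PV(D) = 9.3000 - 0.09397306 = 9.20602694
d1 = (ln(S_0'/K) + (r + sigma^2/2)*T) / (sigma*sqrt(T)) = 0.57181260
d2 = d1 - sigma*sqrt(T) = 0.20438914
exp(-rT) = 0.93472772
N(d1) = 0.71627553; N(d2) = 0.58097529
C = S_0' * N(d1) - K * exp(-rT) * N(d2) = 9.20602694 * 0.71627553 - 8.5400 * 0.93472772 * 0.58097529 = 1.9564

Answer: Price = 1.9564


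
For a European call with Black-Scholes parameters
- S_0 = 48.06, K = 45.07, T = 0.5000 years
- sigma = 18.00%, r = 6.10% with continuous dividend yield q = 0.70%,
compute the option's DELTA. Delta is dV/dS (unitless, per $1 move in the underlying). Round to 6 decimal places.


Answer: Delta = 0.779699

Derivation:
d1 = 0.7804368469; d2 = 0.6531576262
phi(d1) = 0.2942047371; exp(-qT) = 0.9965061179; exp(-rT) = 0.9699604321
N(d1) = 0.7824331067
Delta = exp(-qT) * N(d1) = 0.9965061179 * 0.7824331067 = 0.779699


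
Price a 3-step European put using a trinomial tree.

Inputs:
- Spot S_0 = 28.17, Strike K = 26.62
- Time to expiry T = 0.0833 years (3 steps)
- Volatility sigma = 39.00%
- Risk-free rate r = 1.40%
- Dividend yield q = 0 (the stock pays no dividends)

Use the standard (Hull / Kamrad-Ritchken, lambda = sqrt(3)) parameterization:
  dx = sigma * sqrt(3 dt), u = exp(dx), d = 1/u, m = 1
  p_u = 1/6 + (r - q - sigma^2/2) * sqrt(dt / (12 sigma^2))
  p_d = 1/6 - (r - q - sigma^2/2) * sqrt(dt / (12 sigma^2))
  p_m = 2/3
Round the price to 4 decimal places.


Answer: Price = V(0,0) = 0.6425

Derivation:
dt = T/N = 0.027767; dx = sigma*sqrt(3*dt) = 0.112561
u = exp(dx) = 1.119140; d = 1/u = 0.893543
p_u = 0.159013, p_m = 0.666667, p_d = 0.174320
Discount per step: exp(-r*dt) = 0.999611
Stock lattice S(k, j) with j the centered position index:
  k=0: S(0,+0) = 28.1700
  k=1: S(1,-1) = 25.1711; S(1,+0) = 28.1700; S(1,+1) = 31.5262
  k=2: S(2,-2) = 22.4915; S(2,-1) = 25.1711; S(2,+0) = 28.1700; S(2,+1) = 31.5262; S(2,+2) = 35.2822
  k=3: S(3,-3) = 20.0971; S(3,-2) = 22.4915; S(3,-1) = 25.1711; S(3,+0) = 28.1700; S(3,+1) = 31.5262; S(3,+2) = 35.2822; S(3,+3) = 39.4858
Terminal payoffs V(N, j) = max(K - S_T, 0):
  V(3,-3) = 6.522906; V(3,-2) = 4.128533; V(3,-1) = 1.448893; V(3,+0) = 0.000000; V(3,+1) = 0.000000; V(3,+2) = 0.000000; V(3,+3) = 0.000000
Backward induction: V(k, j) = exp(-r*dt) * [p_u * V(k+1, j+1) + p_m * V(k+1, j) + p_d * V(k+1, j-1)]
  V(2,-2) = exp(-r*dt) * [p_u*1.448893 + p_m*4.128533 + p_d*6.522906] = 4.118220
  V(2,-1) = exp(-r*dt) * [p_u*0.000000 + p_m*1.448893 + p_d*4.128533] = 1.684959
  V(2,+0) = exp(-r*dt) * [p_u*0.000000 + p_m*0.000000 + p_d*1.448893] = 0.252473
  V(2,+1) = exp(-r*dt) * [p_u*0.000000 + p_m*0.000000 + p_d*0.000000] = 0.000000
  V(2,+2) = exp(-r*dt) * [p_u*0.000000 + p_m*0.000000 + p_d*0.000000] = 0.000000
  V(1,-1) = exp(-r*dt) * [p_u*0.252473 + p_m*1.684959 + p_d*4.118220] = 1.880609
  V(1,+0) = exp(-r*dt) * [p_u*0.000000 + p_m*0.252473 + p_d*1.684959] = 0.461858
  V(1,+1) = exp(-r*dt) * [p_u*0.000000 + p_m*0.000000 + p_d*0.252473] = 0.043994
  V(0,+0) = exp(-r*dt) * [p_u*0.043994 + p_m*0.461858 + p_d*1.880609] = 0.642479


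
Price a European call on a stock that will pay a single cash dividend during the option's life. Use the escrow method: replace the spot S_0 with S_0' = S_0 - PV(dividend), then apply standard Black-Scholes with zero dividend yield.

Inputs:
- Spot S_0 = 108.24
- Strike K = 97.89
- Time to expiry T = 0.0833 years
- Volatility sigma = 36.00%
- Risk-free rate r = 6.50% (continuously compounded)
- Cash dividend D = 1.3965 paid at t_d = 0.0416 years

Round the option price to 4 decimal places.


PV(D) = D * exp(-r * t_d) = 1.3965 * 0.99729965 = 1.39272896
S_0' = S_0 - PV(D) = 108.2400 - 1.39272896 = 106.84727104
d1 = (ln(S_0'/K) + (r + sigma^2/2)*T) / (sigma*sqrt(T)) = 0.94673956
d2 = d1 - sigma*sqrt(T) = 0.84283730
exp(-rT) = 0.99460013
N(d1) = 0.82811425; N(d2) = 0.80034028
C = S_0' * N(d1) - K * exp(-rT) * N(d2) = 106.84727104 * 0.82811425 - 97.8900 * 0.99460013 * 0.80034028 = 10.5595

Answer: Price = 10.5595


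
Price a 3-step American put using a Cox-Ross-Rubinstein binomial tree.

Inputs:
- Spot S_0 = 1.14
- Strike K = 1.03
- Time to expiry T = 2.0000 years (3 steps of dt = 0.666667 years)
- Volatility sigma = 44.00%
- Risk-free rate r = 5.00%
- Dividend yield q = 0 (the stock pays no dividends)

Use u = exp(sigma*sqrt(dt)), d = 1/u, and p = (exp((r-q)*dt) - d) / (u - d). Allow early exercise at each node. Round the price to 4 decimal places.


dt = T/N = 0.666667
u = exp(sigma*sqrt(dt)) = 1.432267; d = 1/u = 0.698194
p = (exp((r-q)*dt) - d) / (u - d) = 0.457313
Discount per step: exp(-r*dt) = 0.967216
Stock lattice S(k, i) with i counting down-moves:
  k=0: S(0,0) = 1.1400
  k=1: S(1,0) = 1.6328; S(1,1) = 0.7959
  k=2: S(2,0) = 2.3386; S(2,1) = 1.1400; S(2,2) = 0.5557
  k=3: S(3,0) = 3.3495; S(3,1) = 1.6328; S(3,2) = 0.7959; S(3,3) = 0.3880
Terminal payoffs V(N, i) = max(K - S_T, 0):
  V(3,0) = 0.000000; V(3,1) = 0.000000; V(3,2) = 0.234059; V(3,3) = 0.641999
Backward induction: V(k, i) = exp(-r*dt) * [p * V(k+1, i) + (1-p) * V(k+1, i+1)]; then take max(V_cont, immediate exercise) for American.
  V(2,0) = exp(-r*dt) * [p*0.000000 + (1-p)*0.000000] = 0.000000; exercise = 0.000000; V(2,0) = max -> 0.000000
  V(2,1) = exp(-r*dt) * [p*0.000000 + (1-p)*0.234059] = 0.122857; exercise = 0.000000; V(2,1) = max -> 0.122857
  V(2,2) = exp(-r*dt) * [p*0.234059 + (1-p)*0.641999] = 0.440511; exercise = 0.474279; V(2,2) = max -> 0.474279
  V(1,0) = exp(-r*dt) * [p*0.000000 + (1-p)*0.122857] = 0.064487; exercise = 0.000000; V(1,0) = max -> 0.064487
  V(1,1) = exp(-r*dt) * [p*0.122857 + (1-p)*0.474279] = 0.303289; exercise = 0.234059; V(1,1) = max -> 0.303289
  V(0,0) = exp(-r*dt) * [p*0.064487 + (1-p)*0.303289] = 0.187719; exercise = 0.000000; V(0,0) = max -> 0.187719

Answer: Price = V(0,0) = 0.1877


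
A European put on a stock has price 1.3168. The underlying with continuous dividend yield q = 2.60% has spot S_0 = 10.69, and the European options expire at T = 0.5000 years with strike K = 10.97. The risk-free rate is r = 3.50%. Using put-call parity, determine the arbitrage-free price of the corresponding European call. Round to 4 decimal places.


Put-call parity: C - P = S_0 * exp(-qT) - K * exp(-rT).
S_0 * exp(-qT) = 10.6900 * 0.98708414 = 10.55192940
K * exp(-rT) = 10.9700 * 0.98265224 = 10.77969503
C = P + S*exp(-qT) - K*exp(-rT)
C = 1.3168 + 10.55192940 - 10.77969503 = 1.0890

Answer: Call price = 1.0890


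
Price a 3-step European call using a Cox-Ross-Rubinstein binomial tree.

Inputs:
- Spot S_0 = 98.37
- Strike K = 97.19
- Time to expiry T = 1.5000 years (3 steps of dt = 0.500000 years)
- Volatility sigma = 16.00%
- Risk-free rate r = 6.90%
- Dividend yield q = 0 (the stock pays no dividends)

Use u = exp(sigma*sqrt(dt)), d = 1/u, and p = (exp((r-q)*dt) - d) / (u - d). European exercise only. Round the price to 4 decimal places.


dt = T/N = 0.500000
u = exp(sigma*sqrt(dt)) = 1.119785; d = 1/u = 0.893028
p = (exp((r-q)*dt) - d) / (u - d) = 0.626546
Discount per step: exp(-r*dt) = 0.966088
Stock lattice S(k, i) with i counting down-moves:
  k=0: S(0,0) = 98.3700
  k=1: S(1,0) = 110.1533; S(1,1) = 87.8472
  k=2: S(2,0) = 123.3481; S(2,1) = 98.3700; S(2,2) = 78.4500
  k=3: S(3,0) = 138.1234; S(3,1) = 110.1533; S(3,2) = 87.8472; S(3,3) = 70.0581
Terminal payoffs V(N, i) = max(S_T - K, 0):
  V(3,0) = 40.933351; V(3,1) = 12.963293; V(3,2) = 0.000000; V(3,3) = 0.000000
Backward induction: V(k, i) = exp(-r*dt) * [p * V(k+1, i) + (1-p) * V(k+1, i+1)].
  V(2,0) = exp(-r*dt) * [p*40.933351 + (1-p)*12.963293] = 29.453926
  V(2,1) = exp(-r*dt) * [p*12.963293 + (1-p)*0.000000] = 7.846664
  V(2,2) = exp(-r*dt) * [p*0.000000 + (1-p)*0.000000] = 0.000000
  V(1,0) = exp(-r*dt) * [p*29.453926 + (1-p)*7.846664] = 20.659419
  V(1,1) = exp(-r*dt) * [p*7.846664 + (1-p)*0.000000] = 4.749576
  V(0,0) = exp(-r*dt) * [p*20.659419 + (1-p)*4.749576] = 14.218717

Answer: Price = V(0,0) = 14.2187


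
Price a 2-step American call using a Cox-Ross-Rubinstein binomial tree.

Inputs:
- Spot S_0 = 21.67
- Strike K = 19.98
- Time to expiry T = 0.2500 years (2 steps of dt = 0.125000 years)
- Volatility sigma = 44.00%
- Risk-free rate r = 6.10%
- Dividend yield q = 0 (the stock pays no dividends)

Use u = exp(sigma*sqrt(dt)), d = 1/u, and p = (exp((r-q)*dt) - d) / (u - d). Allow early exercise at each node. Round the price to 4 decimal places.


dt = T/N = 0.125000
u = exp(sigma*sqrt(dt)) = 1.168316; d = 1/u = 0.855933
p = (exp((r-q)*dt) - d) / (u - d) = 0.485690
Discount per step: exp(-r*dt) = 0.992404
Stock lattice S(k, i) with i counting down-moves:
  k=0: S(0,0) = 21.6700
  k=1: S(1,0) = 25.3174; S(1,1) = 18.5481
  k=2: S(2,0) = 29.5787; S(2,1) = 21.6700; S(2,2) = 15.8759
Terminal payoffs V(N, i) = max(S_T - K, 0):
  V(2,0) = 9.598738; V(2,1) = 1.690000; V(2,2) = 0.000000
Backward induction: V(k, i) = exp(-r*dt) * [p * V(k+1, i) + (1-p) * V(k+1, i+1)]; then take max(V_cont, immediate exercise) for American.
  V(1,0) = exp(-r*dt) * [p*9.598738 + (1-p)*1.690000] = 5.489178; exercise = 5.337410; V(1,0) = max -> 5.489178
  V(1,1) = exp(-r*dt) * [p*1.690000 + (1-p)*0.000000] = 0.814581; exercise = 0.000000; V(1,1) = max -> 0.814581
  V(0,0) = exp(-r*dt) * [p*5.489178 + (1-p)*0.814581] = 3.061551; exercise = 1.690000; V(0,0) = max -> 3.061551

Answer: Price = V(0,0) = 3.0616


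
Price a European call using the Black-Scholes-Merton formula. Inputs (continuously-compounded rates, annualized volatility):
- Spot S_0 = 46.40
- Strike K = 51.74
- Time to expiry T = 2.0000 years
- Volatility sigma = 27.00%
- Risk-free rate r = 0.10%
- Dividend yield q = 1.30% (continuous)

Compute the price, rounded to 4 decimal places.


Answer: Price = 4.5518

Derivation:
d1 = (ln(S/K) + (r - q + 0.5*sigma^2) * T) / (sigma * sqrt(T)) = -0.15721791
d2 = d1 - sigma * sqrt(T) = -0.53905557
exp(-rT) = 0.99800200; exp(-qT) = 0.97433509
C = S_0 * exp(-qT) * N(d1) - K * exp(-rT) * N(d2)
N(d1) = 0.43753656; N(d2) = 0.29492426
C = 46.4000 * 0.97433509 * 0.43753656 - 51.7400 * 0.99800200 * 0.29492426 = 4.5518


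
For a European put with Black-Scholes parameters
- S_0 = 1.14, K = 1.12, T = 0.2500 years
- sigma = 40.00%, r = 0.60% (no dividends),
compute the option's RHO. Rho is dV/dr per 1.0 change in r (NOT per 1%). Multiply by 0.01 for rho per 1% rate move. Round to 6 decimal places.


Answer: Rho = -0.140237

Derivation:
d1 = 0.1959978855; d2 = -0.0040021145
phi(d1) = 0.3913526847; exp(-qT) = 1.0000000000; exp(-rT) = 0.9985011244
N(-d2) = 0.5015966084
Rho = -K*T*exp(-rT)*N(-d2) = -1.1200 * 0.2500 * 0.9985011244 * 0.5015966084 = -0.140237


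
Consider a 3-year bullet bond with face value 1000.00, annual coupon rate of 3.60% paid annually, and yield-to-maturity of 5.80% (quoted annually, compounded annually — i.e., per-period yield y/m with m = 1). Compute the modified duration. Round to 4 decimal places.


Coupon per period c = face * coupon_rate / m = 36.000000
Periods per year m = 1; per-period yield y/m = 0.058000
Number of cashflows N = 3
Cashflows (t years, CF_t, discount factor 1/(1+y/m)^(m*t), PV):
  t = 1.0000: CF_t = 36.000000, DF = 0.945180, PV = 34.026465
  t = 2.0000: CF_t = 36.000000, DF = 0.893364, PV = 32.161120
  t = 3.0000: CF_t = 1036.000000, DF = 0.844390, PV = 874.787870
Price P = sum_t PV_t = 940.975455
First compute Macaulay numerator sum_t t * PV_t:
  t * PV_t at t = 1.0000: 34.026465
  t * PV_t at t = 2.0000: 64.322240
  t * PV_t at t = 3.0000: 2624.363610
Macaulay duration D = 2722.712315 / 940.975455 = 2.893500
Modified duration = D / (1 + y/m) = 2.893500 / (1 + 0.058000) = 2.734877

Answer: Modified duration = 2.7349


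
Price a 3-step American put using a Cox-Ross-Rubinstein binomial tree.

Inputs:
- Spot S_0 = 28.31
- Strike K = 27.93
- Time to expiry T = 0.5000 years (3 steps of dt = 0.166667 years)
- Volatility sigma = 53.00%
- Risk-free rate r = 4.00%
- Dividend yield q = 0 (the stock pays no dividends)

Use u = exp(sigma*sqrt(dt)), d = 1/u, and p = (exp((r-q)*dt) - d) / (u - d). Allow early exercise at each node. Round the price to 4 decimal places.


dt = T/N = 0.166667
u = exp(sigma*sqrt(dt)) = 1.241564; d = 1/u = 0.805436
p = (exp((r-q)*dt) - d) / (u - d) = 0.461454
Discount per step: exp(-r*dt) = 0.993356
Stock lattice S(k, i) with i counting down-moves:
  k=0: S(0,0) = 28.3100
  k=1: S(1,0) = 35.1487; S(1,1) = 22.8019
  k=2: S(2,0) = 43.6393; S(2,1) = 28.3100; S(2,2) = 18.3655
  k=3: S(3,0) = 54.1810; S(3,1) = 35.1487; S(3,2) = 22.8019; S(3,3) = 14.7922
Terminal payoffs V(N, i) = max(K - S_T, 0):
  V(3,0) = 0.000000; V(3,1) = 0.000000; V(3,2) = 5.128108; V(3,3) = 13.137796
Backward induction: V(k, i) = exp(-r*dt) * [p * V(k+1, i) + (1-p) * V(k+1, i+1)]; then take max(V_cont, immediate exercise) for American.
  V(2,0) = exp(-r*dt) * [p*0.000000 + (1-p)*0.000000] = 0.000000; exercise = 0.000000; V(2,0) = max -> 0.000000
  V(2,1) = exp(-r*dt) * [p*0.000000 + (1-p)*5.128108] = 2.743371; exercise = 0.000000; V(2,1) = max -> 2.743371
  V(2,2) = exp(-r*dt) * [p*5.128108 + (1-p)*13.137796] = 9.378956; exercise = 9.564537; V(2,2) = max -> 9.564537
  V(1,0) = exp(-r*dt) * [p*0.000000 + (1-p)*2.743371] = 1.467614; exercise = 0.000000; V(1,0) = max -> 1.467614
  V(1,1) = exp(-r*dt) * [p*2.743371 + (1-p)*9.564537] = 6.374244; exercise = 5.128108; V(1,1) = max -> 6.374244
  V(0,0) = exp(-r*dt) * [p*1.467614 + (1-p)*6.374244] = 4.082749; exercise = 0.000000; V(0,0) = max -> 4.082749

Answer: Price = V(0,0) = 4.0827


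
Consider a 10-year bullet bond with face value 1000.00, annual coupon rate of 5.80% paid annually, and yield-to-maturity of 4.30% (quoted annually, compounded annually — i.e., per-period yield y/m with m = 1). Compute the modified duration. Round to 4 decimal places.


Answer: Modified duration = 7.6647

Derivation:
Coupon per period c = face * coupon_rate / m = 58.000000
Periods per year m = 1; per-period yield y/m = 0.043000
Number of cashflows N = 10
Cashflows (t years, CF_t, discount factor 1/(1+y/m)^(m*t), PV):
  t = 1.0000: CF_t = 58.000000, DF = 0.958773, PV = 55.608821
  t = 2.0000: CF_t = 58.000000, DF = 0.919245, PV = 53.316223
  t = 3.0000: CF_t = 58.000000, DF = 0.881347, PV = 51.118143
  t = 4.0000: CF_t = 58.000000, DF = 0.845012, PV = 49.010684
  t = 5.0000: CF_t = 58.000000, DF = 0.810174, PV = 46.990109
  t = 6.0000: CF_t = 58.000000, DF = 0.776773, PV = 45.052837
  t = 7.0000: CF_t = 58.000000, DF = 0.744749, PV = 43.195433
  t = 8.0000: CF_t = 58.000000, DF = 0.714045, PV = 41.414605
  t = 9.0000: CF_t = 58.000000, DF = 0.684607, PV = 39.707196
  t = 10.0000: CF_t = 1058.000000, DF = 0.656382, PV = 694.452560
Price P = sum_t PV_t = 1119.866611
First compute Macaulay numerator sum_t t * PV_t:
  t * PV_t at t = 1.0000: 55.608821
  t * PV_t at t = 2.0000: 106.632446
  t * PV_t at t = 3.0000: 153.354429
  t * PV_t at t = 4.0000: 196.042734
  t * PV_t at t = 5.0000: 234.950544
  t * PV_t at t = 6.0000: 270.317021
  t * PV_t at t = 7.0000: 302.368033
  t * PV_t at t = 8.0000: 331.316842
  t * PV_t at t = 9.0000: 357.364762
  t * PV_t at t = 10.0000: 6944.525604
Macaulay duration D = 8952.481237 / 1119.866611 = 7.994239
Modified duration = D / (1 + y/m) = 7.994239 / (1 + 0.043000) = 7.664659


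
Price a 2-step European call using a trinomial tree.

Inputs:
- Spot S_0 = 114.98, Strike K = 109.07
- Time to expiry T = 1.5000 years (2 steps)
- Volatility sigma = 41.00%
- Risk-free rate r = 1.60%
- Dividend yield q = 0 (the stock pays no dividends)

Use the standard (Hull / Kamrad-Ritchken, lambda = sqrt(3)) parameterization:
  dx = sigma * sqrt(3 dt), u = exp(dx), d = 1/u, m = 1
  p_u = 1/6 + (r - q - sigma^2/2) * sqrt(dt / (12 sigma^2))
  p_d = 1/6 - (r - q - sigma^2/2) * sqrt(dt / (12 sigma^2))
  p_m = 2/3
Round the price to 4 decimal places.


dt = T/N = 0.750000; dx = sigma*sqrt(3*dt) = 0.615000
u = exp(dx) = 1.849657; d = 1/u = 0.540641
p_u = 0.125173, p_m = 0.666667, p_d = 0.208161
Discount per step: exp(-r*dt) = 0.988072
Stock lattice S(k, j) with j the centered position index:
  k=0: S(0,+0) = 114.9800
  k=1: S(1,-1) = 62.1629; S(1,+0) = 114.9800; S(1,+1) = 212.6735
  k=2: S(2,-2) = 33.6078; S(2,-1) = 62.1629; S(2,+0) = 114.9800; S(2,+1) = 212.6735; S(2,+2) = 393.3730
Terminal payoffs V(N, j) = max(S_T - K, 0):
  V(2,-2) = 0.000000; V(2,-1) = 0.000000; V(2,+0) = 5.910000; V(2,+1) = 103.603516; V(2,+2) = 284.302972
Backward induction: V(k, j) = exp(-r*dt) * [p_u * V(k+1, j+1) + p_m * V(k+1, j) + p_d * V(k+1, j-1)]
  V(1,-1) = exp(-r*dt) * [p_u*5.910000 + p_m*0.000000 + p_d*0.000000] = 0.730947
  V(1,+0) = exp(-r*dt) * [p_u*103.603516 + p_m*5.910000 + p_d*0.000000] = 16.706651
  V(1,+1) = exp(-r*dt) * [p_u*284.302972 + p_m*103.603516 + p_d*5.910000] = 104.623187
  V(0,+0) = exp(-r*dt) * [p_u*104.623187 + p_m*16.706651 + p_d*0.730947] = 24.095013

Answer: Price = V(0,0) = 24.0950


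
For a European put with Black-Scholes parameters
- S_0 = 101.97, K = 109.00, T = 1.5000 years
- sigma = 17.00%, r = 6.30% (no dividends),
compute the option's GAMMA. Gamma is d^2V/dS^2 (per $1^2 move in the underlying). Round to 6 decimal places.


d1 = 0.2377723062; d2 = 0.0295656781
phi(d1) = 0.3878229461; exp(-qT) = 1.0000000000; exp(-rT) = 0.9098277346
Gamma = exp(-qT) * phi(d1) / (S * sigma * sqrt(T)) = 1.0000000000 * 0.3878229461 / (101.9700 * 0.1700 * 1.2247448714) = 0.018267

Answer: Gamma = 0.018267


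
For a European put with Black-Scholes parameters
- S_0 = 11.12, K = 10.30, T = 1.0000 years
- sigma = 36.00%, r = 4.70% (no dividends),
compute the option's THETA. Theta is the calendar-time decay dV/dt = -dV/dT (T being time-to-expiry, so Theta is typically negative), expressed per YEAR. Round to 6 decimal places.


d1 = 0.5233372044; d2 = 0.1633372044
phi(d1) = 0.3478863448; exp(-qT) = 1.0000000000; exp(-rT) = 0.9540873976
Theta = -S*exp(-qT)*phi(d1)*sigma/(2*sqrt(T)) + r*K*exp(-rT)*N(-d2) - q*S*exp(-qT)*N(-d1)
N(-d1) = 0.3003698075; N(-d2) = 0.4351264712; sqrt(T) = 1.0000000000
Term 1 = -11.1200 * 1.0000000000 * 0.3478863448 * 0.3600 / (2 * 1.0000000000) = -0.6963293078
Term 2 = 0.0470 * 10.3000 * 0.9540873976 * 0.4351264712 = 0.2009734772
Term 3 = 0 (no dividend yield, q = 0)
Theta = -0.6963293078 + (0.2009734772) + (0.0000000000) = -0.495356

Answer: Theta = -0.495356


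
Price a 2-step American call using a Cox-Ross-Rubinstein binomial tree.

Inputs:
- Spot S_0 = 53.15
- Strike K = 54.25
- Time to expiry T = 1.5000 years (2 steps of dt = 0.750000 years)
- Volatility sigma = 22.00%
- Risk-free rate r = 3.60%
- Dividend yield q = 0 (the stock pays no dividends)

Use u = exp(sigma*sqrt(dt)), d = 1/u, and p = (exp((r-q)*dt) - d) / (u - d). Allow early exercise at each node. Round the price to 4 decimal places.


dt = T/N = 0.750000
u = exp(sigma*sqrt(dt)) = 1.209885; d = 1/u = 0.826525
p = (exp((r-q)*dt) - d) / (u - d) = 0.523901
Discount per step: exp(-r*dt) = 0.973361
Stock lattice S(k, i) with i counting down-moves:
  k=0: S(0,0) = 53.1500
  k=1: S(1,0) = 64.3054; S(1,1) = 43.9298
  k=2: S(2,0) = 77.8022; S(2,1) = 53.1500; S(2,2) = 36.3090
Terminal payoffs V(N, i) = max(S_T - K, 0):
  V(2,0) = 23.552167; V(2,1) = 0.000000; V(2,2) = 0.000000
Backward induction: V(k, i) = exp(-r*dt) * [p * V(k+1, i) + (1-p) * V(k+1, i+1)]; then take max(V_cont, immediate exercise) for American.
  V(1,0) = exp(-r*dt) * [p*23.552167 + (1-p)*0.000000] = 12.010316; exercise = 10.055405; V(1,0) = max -> 12.010316
  V(1,1) = exp(-r*dt) * [p*0.000000 + (1-p)*0.000000] = 0.000000; exercise = 0.000000; V(1,1) = max -> 0.000000
  V(0,0) = exp(-r*dt) * [p*12.010316 + (1-p)*0.000000] = 6.124603; exercise = 0.000000; V(0,0) = max -> 6.124603

Answer: Price = V(0,0) = 6.1246


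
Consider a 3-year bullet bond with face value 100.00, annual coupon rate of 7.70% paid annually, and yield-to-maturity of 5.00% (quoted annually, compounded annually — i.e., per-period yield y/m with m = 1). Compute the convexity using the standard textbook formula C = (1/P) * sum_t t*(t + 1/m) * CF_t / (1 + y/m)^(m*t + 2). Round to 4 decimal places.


Answer: Convexity = 9.9107

Derivation:
Coupon per period c = face * coupon_rate / m = 7.700000
Periods per year m = 1; per-period yield y/m = 0.050000
Number of cashflows N = 3
Cashflows (t years, CF_t, discount factor 1/(1+y/m)^(m*t), PV):
  t = 1.0000: CF_t = 7.700000, DF = 0.952381, PV = 7.333333
  t = 2.0000: CF_t = 7.700000, DF = 0.907029, PV = 6.984127
  t = 3.0000: CF_t = 107.700000, DF = 0.863838, PV = 93.035309
Price P = sum_t PV_t = 107.352770
Convexity numerator sum_t t*(t + 1/m) * CF_t / (1+y/m)^(m*t + 2):
  t = 1.0000: term = 13.303099
  t = 2.0000: term = 38.008854
  t = 3.0000: term = 1012.629218
Convexity = (1/P) * sum = 1063.941171 / 107.352770 = 9.910701


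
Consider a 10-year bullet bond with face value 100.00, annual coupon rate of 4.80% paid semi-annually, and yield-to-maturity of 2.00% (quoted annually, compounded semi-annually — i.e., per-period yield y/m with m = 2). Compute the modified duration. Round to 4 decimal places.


Answer: Modified duration = 8.2184

Derivation:
Coupon per period c = face * coupon_rate / m = 2.400000
Periods per year m = 2; per-period yield y/m = 0.010000
Number of cashflows N = 20
Cashflows (t years, CF_t, discount factor 1/(1+y/m)^(m*t), PV):
  t = 0.5000: CF_t = 2.400000, DF = 0.990099, PV = 2.376238
  t = 1.0000: CF_t = 2.400000, DF = 0.980296, PV = 2.352711
  t = 1.5000: CF_t = 2.400000, DF = 0.970590, PV = 2.329416
  t = 2.0000: CF_t = 2.400000, DF = 0.960980, PV = 2.306353
  t = 2.5000: CF_t = 2.400000, DF = 0.951466, PV = 2.283518
  t = 3.0000: CF_t = 2.400000, DF = 0.942045, PV = 2.260909
  t = 3.5000: CF_t = 2.400000, DF = 0.932718, PV = 2.238523
  t = 4.0000: CF_t = 2.400000, DF = 0.923483, PV = 2.216360
  t = 4.5000: CF_t = 2.400000, DF = 0.914340, PV = 2.194416
  t = 5.0000: CF_t = 2.400000, DF = 0.905287, PV = 2.172689
  t = 5.5000: CF_t = 2.400000, DF = 0.896324, PV = 2.151177
  t = 6.0000: CF_t = 2.400000, DF = 0.887449, PV = 2.129878
  t = 6.5000: CF_t = 2.400000, DF = 0.878663, PV = 2.108790
  t = 7.0000: CF_t = 2.400000, DF = 0.869963, PV = 2.087911
  t = 7.5000: CF_t = 2.400000, DF = 0.861349, PV = 2.067239
  t = 8.0000: CF_t = 2.400000, DF = 0.852821, PV = 2.046771
  t = 8.5000: CF_t = 2.400000, DF = 0.844377, PV = 2.026506
  t = 9.0000: CF_t = 2.400000, DF = 0.836017, PV = 2.006442
  t = 9.5000: CF_t = 2.400000, DF = 0.827740, PV = 1.986576
  t = 10.0000: CF_t = 102.400000, DF = 0.819544, PV = 83.921354
Price P = sum_t PV_t = 125.263774
First compute Macaulay numerator sum_t t * PV_t:
  t * PV_t at t = 0.5000: 1.188119
  t * PV_t at t = 1.0000: 2.352711
  t * PV_t at t = 1.5000: 3.494125
  t * PV_t at t = 2.0000: 4.612706
  t * PV_t at t = 2.5000: 5.708794
  t * PV_t at t = 3.0000: 6.782726
  t * PV_t at t = 3.5000: 7.834832
  t * PV_t at t = 4.0000: 8.865439
  t * PV_t at t = 4.5000: 9.874870
  t * PV_t at t = 5.0000: 10.863443
  t * PV_t at t = 5.5000: 11.831473
  t * PV_t at t = 6.0000: 12.779269
  t * PV_t at t = 6.5000: 13.707137
  t * PV_t at t = 7.0000: 14.615378
  t * PV_t at t = 7.5000: 15.504291
  t * PV_t at t = 8.0000: 16.374168
  t * PV_t at t = 8.5000: 17.225301
  t * PV_t at t = 9.0000: 18.057974
  t * PV_t at t = 9.5000: 18.872470
  t * PV_t at t = 10.0000: 839.213538
Macaulay duration D = 1039.758761 / 125.263774 = 8.300554
Modified duration = D / (1 + y/m) = 8.300554 / (1 + 0.010000) = 8.218371


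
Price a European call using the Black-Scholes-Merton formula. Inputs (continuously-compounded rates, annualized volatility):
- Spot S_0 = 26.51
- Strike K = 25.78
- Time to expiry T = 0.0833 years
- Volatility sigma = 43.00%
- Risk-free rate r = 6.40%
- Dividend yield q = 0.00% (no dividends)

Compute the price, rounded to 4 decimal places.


d1 = (ln(S/K) + (r - q + 0.5*sigma^2) * T) / (sigma * sqrt(T)) = 0.33000403
d2 = d1 - sigma * sqrt(T) = 0.20589855
exp(-rT) = 0.99468299; exp(-qT) = 1.00000000
C = S_0 * exp(-qT) * N(d1) - K * exp(-rT) * N(d2)
N(d1) = 0.62930154; N(d2) = 0.58156492
C = 26.5100 * 1.00000000 * 0.62930154 - 25.7800 * 0.99468299 * 0.58156492 = 1.7698

Answer: Price = 1.7698


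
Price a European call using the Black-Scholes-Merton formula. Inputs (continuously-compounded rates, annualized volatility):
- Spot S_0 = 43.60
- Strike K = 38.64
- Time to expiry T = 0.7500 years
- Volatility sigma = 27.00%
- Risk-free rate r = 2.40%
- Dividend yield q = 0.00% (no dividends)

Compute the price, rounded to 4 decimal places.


d1 = (ln(S/K) + (r - q + 0.5*sigma^2) * T) / (sigma * sqrt(T)) = 0.71038307
d2 = d1 - sigma * sqrt(T) = 0.47655621
exp(-rT) = 0.98216103; exp(-qT) = 1.00000000
C = S_0 * exp(-qT) * N(d1) - K * exp(-rT) * N(d2)
N(d1) = 0.76126669; N(d2) = 0.68316091
C = 43.6000 * 1.00000000 * 0.76126669 - 38.6400 * 0.98216103 * 0.68316091 = 7.2648

Answer: Price = 7.2648


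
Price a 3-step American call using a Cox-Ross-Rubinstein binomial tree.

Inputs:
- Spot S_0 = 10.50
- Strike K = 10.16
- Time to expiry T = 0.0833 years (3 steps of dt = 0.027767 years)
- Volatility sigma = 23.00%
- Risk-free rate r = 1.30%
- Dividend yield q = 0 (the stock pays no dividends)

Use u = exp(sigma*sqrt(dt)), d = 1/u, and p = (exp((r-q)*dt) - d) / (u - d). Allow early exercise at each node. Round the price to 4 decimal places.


dt = T/N = 0.027767
u = exp(sigma*sqrt(dt)) = 1.039070; d = 1/u = 0.962399
p = (exp((r-q)*dt) - d) / (u - d) = 0.495129
Discount per step: exp(-r*dt) = 0.999639
Stock lattice S(k, i) with i counting down-moves:
  k=0: S(0,0) = 10.5000
  k=1: S(1,0) = 10.9102; S(1,1) = 10.1052
  k=2: S(2,0) = 11.3365; S(2,1) = 10.5000; S(2,2) = 9.7252
  k=3: S(3,0) = 11.7794; S(3,1) = 10.9102; S(3,2) = 10.1052; S(3,3) = 9.3596
Terminal payoffs V(N, i) = max(S_T - K, 0):
  V(3,0) = 1.619400; V(3,1) = 0.750230; V(3,2) = 0.000000; V(3,3) = 0.000000
Backward induction: V(k, i) = exp(-r*dt) * [p * V(k+1, i) + (1-p) * V(k+1, i+1)]; then take max(V_cont, immediate exercise) for American.
  V(2,0) = exp(-r*dt) * [p*1.619400 + (1-p)*0.750230] = 1.180155; exercise = 1.176488; V(2,0) = max -> 1.180155
  V(2,1) = exp(-r*dt) * [p*0.750230 + (1-p)*0.000000] = 0.371327; exercise = 0.340000; V(2,1) = max -> 0.371327
  V(2,2) = exp(-r*dt) * [p*0.000000 + (1-p)*0.000000] = 0.000000; exercise = 0.000000; V(2,2) = max -> 0.000000
  V(1,0) = exp(-r*dt) * [p*1.180155 + (1-p)*0.371327] = 0.771522; exercise = 0.750230; V(1,0) = max -> 0.771522
  V(1,1) = exp(-r*dt) * [p*0.371327 + (1-p)*0.000000] = 0.183788; exercise = 0.000000; V(1,1) = max -> 0.183788
  V(0,0) = exp(-r*dt) * [p*0.771522 + (1-p)*0.183788] = 0.474621; exercise = 0.340000; V(0,0) = max -> 0.474621

Answer: Price = V(0,0) = 0.4746


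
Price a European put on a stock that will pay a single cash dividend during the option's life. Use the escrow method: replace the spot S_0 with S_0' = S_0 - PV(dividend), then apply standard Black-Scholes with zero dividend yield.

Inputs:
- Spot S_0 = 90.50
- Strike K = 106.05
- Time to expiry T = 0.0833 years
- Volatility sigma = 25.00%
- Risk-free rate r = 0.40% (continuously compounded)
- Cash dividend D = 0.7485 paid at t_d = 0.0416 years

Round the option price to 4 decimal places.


PV(D) = D * exp(-r * t_d) = 0.7485 * 0.99983361 = 0.74837546
S_0' = S_0 - PV(D) = 90.5000 - 0.74837546 = 89.75162454
d1 = (ln(S_0'/K) + (r + sigma^2/2)*T) / (sigma*sqrt(T)) = -2.27191059
d2 = d1 - sigma*sqrt(T) = -2.34406493
exp(-rT) = 0.99966686
N(-d1) = 0.98845404; N(-d2) = 0.99046257
P = K * exp(-rT) * N(-d2) - S_0' * N(-d1) = 106.0500 * 0.99966686 * 0.99046257 - 89.75162454 * 0.98845404 = 16.2882

Answer: Price = 16.2882


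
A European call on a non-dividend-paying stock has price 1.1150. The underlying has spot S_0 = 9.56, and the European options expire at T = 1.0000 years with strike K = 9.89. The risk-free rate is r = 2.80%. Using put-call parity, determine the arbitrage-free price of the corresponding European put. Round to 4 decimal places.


Answer: Put price = 1.1719

Derivation:
Put-call parity: C - P = S_0 * exp(-qT) - K * exp(-rT).
S_0 * exp(-qT) = 9.5600 * 1.00000000 = 9.56000000
K * exp(-rT) = 9.8900 * 0.97238837 = 9.61692095
P = C - S*exp(-qT) + K*exp(-rT)
P = 1.1150 - 9.56000000 + 9.61692095 = 1.1719


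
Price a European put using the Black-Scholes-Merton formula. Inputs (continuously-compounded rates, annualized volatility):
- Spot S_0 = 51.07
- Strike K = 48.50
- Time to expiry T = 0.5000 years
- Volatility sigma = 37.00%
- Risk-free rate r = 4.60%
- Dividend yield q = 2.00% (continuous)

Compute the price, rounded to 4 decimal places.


d1 = (ln(S/K) + (r - q + 0.5*sigma^2) * T) / (sigma * sqrt(T)) = 0.37785662
d2 = d1 - sigma * sqrt(T) = 0.11622711
exp(-rT) = 0.97726248; exp(-qT) = 0.99004983
P = K * exp(-rT) * N(-d2) - S_0 * exp(-qT) * N(-d1)
N(-d1) = 0.35276855; N(-d2) = 0.45373627
P = 48.5000 * 0.97726248 * 0.45373627 - 51.0700 * 0.99004983 * 0.35276855 = 3.6692

Answer: Price = 3.6692


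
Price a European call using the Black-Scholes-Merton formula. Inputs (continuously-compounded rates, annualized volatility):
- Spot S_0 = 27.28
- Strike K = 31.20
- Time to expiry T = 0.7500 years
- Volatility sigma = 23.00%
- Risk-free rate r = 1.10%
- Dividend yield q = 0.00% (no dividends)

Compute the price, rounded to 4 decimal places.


d1 = (ln(S/K) + (r - q + 0.5*sigma^2) * T) / (sigma * sqrt(T)) = -0.53305376
d2 = d1 - sigma * sqrt(T) = -0.73223960
exp(-rT) = 0.99178394; exp(-qT) = 1.00000000
C = S_0 * exp(-qT) * N(d1) - K * exp(-rT) * N(d2)
N(d1) = 0.29699818; N(d2) = 0.23201117
C = 27.2800 * 1.00000000 * 0.29699818 - 31.2000 * 0.99178394 * 0.23201117 = 0.9228

Answer: Price = 0.9228
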